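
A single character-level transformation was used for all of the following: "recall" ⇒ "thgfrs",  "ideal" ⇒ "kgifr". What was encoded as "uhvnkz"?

In recall: r→t is +2, e→h is +3, c→g is +4, a→f is +5 — the shift increases by 1 each position. Letter i (0-indexed) is shifted by i+2, so successive shifts are 2, 3, 4, ….
Decoding uhvnkz: u−2=s, h−3=e, v−4=r, n−5=i, k−6=e, z−7=s.

series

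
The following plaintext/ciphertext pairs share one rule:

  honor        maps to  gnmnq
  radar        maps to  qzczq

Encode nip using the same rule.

mho

It's a constant shift of +25 (ROT25).
On nip: n+25=m, i+25=h, p+25=o.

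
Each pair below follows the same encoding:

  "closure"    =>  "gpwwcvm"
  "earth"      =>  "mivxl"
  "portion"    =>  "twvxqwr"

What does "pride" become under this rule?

The shift depends on letter class: consonant c→g is +4, but vowel o→w is +8. Two shifts are in play — +8 for a/e/i/o/u, +4 for every other letter.
On pride: p(cons)+4=t, r(cons)+4=v, i(vowel)+8=q, d(cons)+4=h, e(vowel)+8=m.

tvqhm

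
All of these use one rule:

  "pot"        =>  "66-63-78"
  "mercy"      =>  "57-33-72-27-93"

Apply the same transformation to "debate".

p(#16)→66 and o(#15)→63: differences scale by 3, so n = 3·pos + 18. Each letter becomes 3×(its alphabet position, a=1..z=26) + 18.
On debate: d=4→30, e=5→33, b=2→24, a=1→21, t=20→78, e=5→33.

30-33-24-21-78-33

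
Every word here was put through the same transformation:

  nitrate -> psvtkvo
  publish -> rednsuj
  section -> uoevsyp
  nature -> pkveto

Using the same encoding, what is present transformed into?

The shift depends on letter class: consonant n→p is +2, but vowel i→s is +10. Two shifts are in play — +10 for a/e/i/o/u, +2 for every other letter.
For present: p(cons)+2=r, r(cons)+2=t, e(vowel)+10=o, s(cons)+2=u, e(vowel)+10=o, n(cons)+2=p, t(cons)+2=v.

rtouopv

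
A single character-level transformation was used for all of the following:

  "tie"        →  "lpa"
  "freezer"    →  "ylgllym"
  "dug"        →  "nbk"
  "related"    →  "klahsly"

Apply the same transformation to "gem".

Two steps: reverse the string, then apply a Caesar shift of +7.
Applying it to gem: reverse → meg; then shift: m+7=t, e+7=l, g+7=n.

tln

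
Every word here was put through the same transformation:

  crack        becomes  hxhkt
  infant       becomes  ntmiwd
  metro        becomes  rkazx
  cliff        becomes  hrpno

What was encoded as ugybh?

In crack: c→h is +5, r→x is +6, a→h is +7, c→k is +8 — the shift increases by 1 each position. Letter i (0-indexed) is shifted by i+5, so successive shifts are 5, 6, 7, ….
Undoing it on ugybh: u−5=p, g−6=a, y−7=r, b−8=t, h−9=y.

party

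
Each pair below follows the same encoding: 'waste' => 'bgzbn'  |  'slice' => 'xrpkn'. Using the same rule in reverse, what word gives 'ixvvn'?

drone

The shift increases by 1 at each position, starting from +5: 5, 6, 7, ….
Undoing it on ixvvn: i−5=d, x−6=r, v−7=o, v−8=n, n−9=e.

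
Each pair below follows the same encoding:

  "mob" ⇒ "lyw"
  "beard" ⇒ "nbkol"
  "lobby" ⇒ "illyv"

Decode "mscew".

music

The word is reversed, then every letter is shifted forward by 10.
Reversing it on mscew: shift back: m−10=c, s−10=i, c−10=s, e−10=u, w−10=m → cisum; then reverse → music.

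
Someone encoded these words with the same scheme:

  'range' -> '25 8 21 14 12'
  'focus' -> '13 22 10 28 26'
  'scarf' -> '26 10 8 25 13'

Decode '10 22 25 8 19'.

coral

r is letter #18 and maps to 25: an offset of 7. Each letter is replaced by its alphabet position (a=1..z=26) + 7.
Undoing it on 10 22 25 8 19: 10→(10−7)÷1=3=c, 22→(22−7)÷1=15=o, 25→(25−7)÷1=18=r, 8→(8−7)÷1=1=a, 19→(19−7)÷1=12=l.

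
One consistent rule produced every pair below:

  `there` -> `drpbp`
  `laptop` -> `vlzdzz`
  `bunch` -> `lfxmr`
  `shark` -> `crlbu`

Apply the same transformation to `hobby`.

rzlli

The shift depends on letter class: consonant t→d is +10, but vowel e→p is +11. Vowels shift forward by 11 and consonants shift forward by 10.
For hobby: h(cons)+10=r, o(vowel)+11=z, b(cons)+10=l, b(cons)+10=l, y(cons)+10=i.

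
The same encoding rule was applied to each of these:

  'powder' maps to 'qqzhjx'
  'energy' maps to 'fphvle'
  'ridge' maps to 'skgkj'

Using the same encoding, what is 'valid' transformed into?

wcomi

In powder: p→q is +1, o→q is +2, w→z is +3, d→h is +4 — the shift increases by 1 each position. The shift increases by 1 at each position, starting from +1: 1, 2, 3, ….
For valid: v+1=w, a+2=c, l+3=o, i+4=m, d+5=i.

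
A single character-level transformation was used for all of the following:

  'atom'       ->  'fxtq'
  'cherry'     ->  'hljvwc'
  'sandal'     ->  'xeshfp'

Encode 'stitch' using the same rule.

The shifts repeat in a cycle of length 2: positions 0,1,… shift by +5, +4, then the pattern repeats.
On stitch: s+5=x, t+4=x, i+5=n, t+4=x, c+5=h, h+4=l.

xxnxhl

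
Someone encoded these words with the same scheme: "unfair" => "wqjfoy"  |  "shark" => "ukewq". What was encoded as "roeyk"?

In unfair: u→w is +2, n→q is +3, f→j is +4, a→f is +5 — the shift increases by 1 each position. Each letter shifts forward by (position + 2), i.e. 2, 3, 4, … — the shift grows by one for each successive letter.
Undoing it on roeyk: r−2=p, o−3=l, e−4=a, y−5=t, k−6=e.

plate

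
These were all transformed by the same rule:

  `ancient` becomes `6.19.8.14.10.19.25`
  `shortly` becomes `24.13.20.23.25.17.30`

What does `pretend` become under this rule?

21.23.10.25.10.19.9

a is letter #1 and maps to 6: an offset of 5. Letters become their 1-based position plus 5 (so a→6, b→7, …).
For pretend: p=16→21, r=18→23, e=5→10, t=20→25, e=5→10, n=14→19, d=4→9.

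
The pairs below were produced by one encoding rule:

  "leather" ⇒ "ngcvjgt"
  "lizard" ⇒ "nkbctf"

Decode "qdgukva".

obesity

Every letter moves 2 places later in the alphabet, wrapping around z→a.
Reversing it on qdgukva: q−2=o, d−2=b, g−2=e, u−2=s, k−2=i, v−2=t, a−2=y.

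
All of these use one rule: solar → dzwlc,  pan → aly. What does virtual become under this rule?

This is a Caesar cipher with shift 11.
For virtual: v+11=g, i+11=t, r+11=c, t+11=e, u+11=f, a+11=l, l+11=w.

gtceflw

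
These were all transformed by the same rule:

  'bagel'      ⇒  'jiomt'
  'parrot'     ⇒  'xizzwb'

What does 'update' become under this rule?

Compare letters: b→j is +8, a→i is +8, g→o is +8 — a constant shift. This is a Caesar cipher with shift 8.
On update: u+8=c, p+8=x, d+8=l, a+8=i, t+8=b, e+8=m.

cxlibm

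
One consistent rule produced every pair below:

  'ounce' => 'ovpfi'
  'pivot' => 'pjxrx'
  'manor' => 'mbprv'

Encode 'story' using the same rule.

suquc

In ounce: o→o is +0, u→v is +1, n→p is +2, c→f is +3 — the shift increases by 1 each position. Letter i (0-indexed) is shifted by i+0, so successive shifts are 0, 1, 2, ….
On story: s+0=s, t+1=u, o+2=q, r+3=u, y+4=c.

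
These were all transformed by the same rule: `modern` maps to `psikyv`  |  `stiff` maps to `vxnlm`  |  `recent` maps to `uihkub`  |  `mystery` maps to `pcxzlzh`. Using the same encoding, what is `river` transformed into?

umaky

In modern: m→p is +3, o→s is +4, d→i is +5, e→k is +6 — the shift increases by 1 each position. The shift increases by 1 at each position, starting from +3: 3, 4, 5, ….
On river: r+3=u, i+4=m, v+5=a, e+6=k, r+7=y.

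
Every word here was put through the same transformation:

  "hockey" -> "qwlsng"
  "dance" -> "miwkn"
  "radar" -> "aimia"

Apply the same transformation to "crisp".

Shifts by position in hockey: pos 0: h→q (+9), pos 1: o→w (+8), pos 2: c→l (+9), pos 3: k→s (+8) — repeating every 2. A repeating key of period 2 is used — shifts +9, +8 over and over.
For crisp: c+9=l, r+8=z, i+9=r, s+8=a, p+9=y.

lzray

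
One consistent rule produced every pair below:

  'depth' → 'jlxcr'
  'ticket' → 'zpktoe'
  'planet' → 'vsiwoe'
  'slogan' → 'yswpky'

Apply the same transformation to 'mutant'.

sbbjxe

In depth: d→j is +6, e→l is +7, p→x is +8, t→c is +9 — the shift increases by 1 each position. Each letter shifts forward by (position + 6), i.e. 6, 7, 8, … — the shift grows by one for each successive letter.
On mutant: m+6=s, u+7=b, t+8=b, a+9=j, n+10=x, t+11=e.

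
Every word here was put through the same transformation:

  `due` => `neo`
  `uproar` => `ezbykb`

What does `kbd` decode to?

art

Compare letters: d→n is +10, u→e is +10, e→o is +10 — a constant shift. Every letter moves 10 places later in the alphabet, wrapping around z→a.
Reversing it on kbd: k−10=a, b−10=r, d−10=t.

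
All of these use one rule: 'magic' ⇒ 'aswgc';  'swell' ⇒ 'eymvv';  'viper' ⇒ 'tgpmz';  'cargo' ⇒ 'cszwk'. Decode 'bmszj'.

m(12)→a(0) and a(0)→s(18) fit y≡5x+18 (mod 26); the inverse of 5 mod 26 is 21. Each letter's alphabet position (a=0..z=25) is mapped through 5·x+18 mod 26 — an affine cipher.
Undoing it on bmszj: b(1)→21·(1−18)≡7=h; m(12)→21·(12−18)≡4=e; s(18)→21·(18−18)≡0=a; z(25)→21·(25−18)≡17=r; j(9)→21·(9−18)≡19=t (all mod 26).

heart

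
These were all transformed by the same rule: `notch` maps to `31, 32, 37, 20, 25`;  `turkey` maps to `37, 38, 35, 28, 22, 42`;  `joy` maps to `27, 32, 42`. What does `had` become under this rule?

25, 18, 21

Letters become their 1-based position plus 17 (so a→18, b→19, …).
For had: h=8→25, a=1→18, d=4→21.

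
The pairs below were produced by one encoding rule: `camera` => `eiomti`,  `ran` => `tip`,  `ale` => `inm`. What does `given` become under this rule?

iqxmp

The shift depends on letter class: consonant c→e is +2, but vowel a→i is +8. The rule splits by letter class: vowels +8, consonants +2.
Applying it to given: g(cons)+2=i, i(vowel)+8=q, v(cons)+2=x, e(vowel)+8=m, n(cons)+2=p.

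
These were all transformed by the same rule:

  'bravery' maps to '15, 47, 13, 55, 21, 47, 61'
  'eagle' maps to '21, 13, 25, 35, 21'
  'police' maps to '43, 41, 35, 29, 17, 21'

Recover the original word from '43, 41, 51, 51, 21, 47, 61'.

Each letter becomes 2×(its alphabet position, a=1..z=26) + 11.
Decoding 43, 41, 51, 51, 21, 47, 61: 43→(43−11)÷2=16=p, 41→(41−11)÷2=15=o, 51→(51−11)÷2=20=t, 51→(51−11)÷2=20=t, 21→(21−11)÷2=5=e, 47→(47−11)÷2=18=r, 61→(61−11)÷2=25=y.

pottery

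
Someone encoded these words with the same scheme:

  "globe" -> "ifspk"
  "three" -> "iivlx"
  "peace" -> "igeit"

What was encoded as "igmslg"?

choice

The output letters match the input read backwards, each shifted +4: globe reversed is ebolg. The word is reversed, then every letter is shifted forward by 4.
Decoding igmslg: shift back: i−4=e, g−4=c, m−4=i, s−4=o, l−4=h, g−4=c → eciohc; then reverse → choice.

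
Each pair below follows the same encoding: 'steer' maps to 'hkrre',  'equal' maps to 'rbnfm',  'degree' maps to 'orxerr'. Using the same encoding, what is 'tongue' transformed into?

s(18)→h(7) and t(19)→k(10) fit y≡3x+5 (mod 26); the inverse of 3 mod 26 is 9. Each letter's alphabet position (a=0..z=25) is mapped through 3·x+5 mod 26 — an affine cipher.
On tongue: t(19)→3·19+5≡10=k; o(14)→3·14+5≡21=v; n(13)→3·13+5≡18=s; g(6)→3·6+5≡23=x; u(20)→3·20+5≡13=n; e(4)→3·4+5≡17=r (all mod 26).

kvsxnr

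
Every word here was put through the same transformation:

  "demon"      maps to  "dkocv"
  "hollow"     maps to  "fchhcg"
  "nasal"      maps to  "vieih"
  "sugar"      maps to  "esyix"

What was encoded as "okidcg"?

d(3)→d(3) and e(4)→k(10) fit y≡7x+8 (mod 26); the inverse of 7 mod 26 is 15. Treating letters as 0–25, the rule is x ↦ 7x + 8 (mod 26).
Undoing it on okidcg: o(14)→15·(14−8)≡12=m; k(10)→15·(10−8)≡4=e; i(8)→15·(8−8)≡0=a; d(3)→15·(3−8)≡3=d; c(2)→15·(2−8)≡14=o; g(6)→15·(6−8)≡22=w (all mod 26).

meadow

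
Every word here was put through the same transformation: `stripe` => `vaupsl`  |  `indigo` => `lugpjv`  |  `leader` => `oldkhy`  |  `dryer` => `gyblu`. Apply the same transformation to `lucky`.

It's a Vigenère-style cipher with numeric key [3,7]: position i shifts by key[i mod 2].
On lucky: l+3=o, u+7=b, c+3=f, k+7=r, y+3=b.

obfrb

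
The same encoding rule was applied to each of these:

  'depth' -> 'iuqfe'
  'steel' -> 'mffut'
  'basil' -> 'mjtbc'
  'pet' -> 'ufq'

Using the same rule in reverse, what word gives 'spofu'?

tenor

The output letters match the input read backwards, each shifted +1: depth reversed is htped. Read the word backwards and shift each letter +1.
Decoding spofu: shift back: s−1=r, p−1=o, o−1=n, f−1=e, u−1=t → ronet; then reverse → tenor.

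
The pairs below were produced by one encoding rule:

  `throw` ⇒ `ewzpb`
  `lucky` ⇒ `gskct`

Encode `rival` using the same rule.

The output letters match the input read backwards, each shifted +8: throw reversed is worht. The word is reversed, then every letter is shifted forward by 8.
Applying it to rival: reverse → lavir; then shift: l+8=t, a+8=i, v+8=d, i+8=q, r+8=z.

tidqz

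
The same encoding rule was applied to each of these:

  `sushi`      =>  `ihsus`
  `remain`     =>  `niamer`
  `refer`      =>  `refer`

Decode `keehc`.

cheek

The output letters match the input read backwards: sushi reversed is ihsus. It's just the letters in reverse order.
Undoing it on keehc: then reverse → cheek.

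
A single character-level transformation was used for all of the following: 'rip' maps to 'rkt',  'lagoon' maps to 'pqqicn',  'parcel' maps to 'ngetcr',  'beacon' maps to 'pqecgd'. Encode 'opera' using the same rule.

The word is reversed, then every letter is shifted forward by 2.
Applying it to opera: reverse → arepo; then shift: a+2=c, r+2=t, e+2=g, p+2=r, o+2=q.

ctgrq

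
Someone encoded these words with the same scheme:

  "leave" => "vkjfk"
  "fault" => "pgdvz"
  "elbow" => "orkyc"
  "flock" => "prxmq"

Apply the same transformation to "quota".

aaxdg

Shifts by position in leave: pos 0: l→v (+10), pos 1: e→k (+6), pos 2: a→j (+9), pos 3: v→f (+10), pos 4: e→k (+6) — repeating every 3. A repeating key of period 3 is used — shifts +10, +6, +9 over and over.
On quota: q+10=a, u+6=a, o+9=x, t+10=d, a+6=g.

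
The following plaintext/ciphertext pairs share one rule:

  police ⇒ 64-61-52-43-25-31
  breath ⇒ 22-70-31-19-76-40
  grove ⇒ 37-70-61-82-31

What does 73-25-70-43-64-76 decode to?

script

p(#16)→64 and o(#15)→61: differences scale by 3, so n = 3·pos + 16. The formula is n = 3×(alphabet index, a=1) + 16.
Decoding 73-25-70-43-64-76: 73→(73−16)÷3=19=s, 25→(25−16)÷3=3=c, 70→(70−16)÷3=18=r, 43→(43−16)÷3=9=i, 64→(64−16)÷3=16=p, 76→(76−16)÷3=20=t.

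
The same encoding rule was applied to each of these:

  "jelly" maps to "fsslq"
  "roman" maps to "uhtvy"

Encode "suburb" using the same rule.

The output letters match the input read backwards, each shifted +7: jelly reversed is yllej. The word is reversed, then every letter is shifted forward by 7.
For suburb: reverse → brubus; then shift: b+7=i, r+7=y, u+7=b, b+7=i, u+7=b, s+7=z.

iybibz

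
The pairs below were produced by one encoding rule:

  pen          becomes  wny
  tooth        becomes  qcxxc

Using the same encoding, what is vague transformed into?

ndpje

The output letters match the input read backwards, each shifted +9: pen reversed is nep. Read the word backwards and shift each letter +9.
For vague: reverse → eugav; then shift: e+9=n, u+9=d, g+9=p, a+9=j, v+9=e.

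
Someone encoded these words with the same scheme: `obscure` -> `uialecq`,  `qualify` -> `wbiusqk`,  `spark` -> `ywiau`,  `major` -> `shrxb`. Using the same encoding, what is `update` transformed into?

awljdp

In obscure: o→u is +6, b→i is +7, s→a is +8, c→l is +9 — the shift increases by 1 each position. Letter i (0-indexed) is shifted by i+6, so successive shifts are 6, 7, 8, ….
Applying it to update: u+6=a, p+7=w, d+8=l, a+9=j, t+10=d, e+11=p.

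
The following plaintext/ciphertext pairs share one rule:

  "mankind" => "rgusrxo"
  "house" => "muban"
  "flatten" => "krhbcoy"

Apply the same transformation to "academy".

In mankind: m→r is +5, a→g is +6, n→u is +7, k→s is +8 — the shift increases by 1 each position. Each letter shifts forward by (position + 5), i.e. 5, 6, 7, … — the shift grows by one for each successive letter.
For academy: a+5=f, c+6=i, a+7=h, d+8=l, e+9=n, m+10=w, y+11=j.

fihlnwj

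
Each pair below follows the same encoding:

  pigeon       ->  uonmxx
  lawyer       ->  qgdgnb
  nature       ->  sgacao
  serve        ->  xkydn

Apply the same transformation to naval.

In pigeon: p→u is +5, i→o is +6, g→n is +7, e→m is +8 — the shift increases by 1 each position. The shift increases by 1 at each position, starting from +5: 5, 6, 7, ….
For naval: n+5=s, a+6=g, v+7=c, a+8=i, l+9=u.

sgciu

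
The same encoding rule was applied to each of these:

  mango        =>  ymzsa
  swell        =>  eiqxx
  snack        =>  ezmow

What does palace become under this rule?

bmxmoq

Compare letters: m→y is +12, a→m is +12, n→z is +12 — a constant shift. Every letter moves 12 places later in the alphabet, wrapping around z→a.
Applying it to palace: p+12=b, a+12=m, l+12=x, a+12=m, c+12=o, e+12=q.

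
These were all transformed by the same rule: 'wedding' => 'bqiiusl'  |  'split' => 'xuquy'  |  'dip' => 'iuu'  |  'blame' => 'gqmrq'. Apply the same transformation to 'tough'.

The shift depends on letter class: consonant w→b is +5, but vowel e→q is +12. Vowels shift forward by 12 and consonants shift forward by 5.
Applying it to tough: t(cons)+5=y, o(vowel)+12=a, u(vowel)+12=g, g(cons)+5=l, h(cons)+5=m.

yaglm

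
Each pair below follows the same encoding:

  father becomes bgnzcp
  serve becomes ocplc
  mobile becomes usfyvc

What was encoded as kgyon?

Each letter's alphabet position (a=0..z=25) is mapped through 25·x+6 mod 26 — an affine cipher.
Decoding kgyon: k(10)→25·(10−6)≡22=w; g(6)→25·(6−6)≡0=a; y(24)→25·(24−6)≡8=i; o(14)→25·(14−6)≡18=s; n(13)→25·(13−6)≡19=t (all mod 26).

waist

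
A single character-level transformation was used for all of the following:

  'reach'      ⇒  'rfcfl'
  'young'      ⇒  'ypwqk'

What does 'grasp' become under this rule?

gscvt

In reach: r→r is +0, e→f is +1, a→c is +2, c→f is +3 — the shift increases by 1 each position. Letter i (0-indexed) is shifted by i+0, so successive shifts are 0, 1, 2, ….
For grasp: g+0=g, r+1=s, a+2=c, s+3=v, p+4=t.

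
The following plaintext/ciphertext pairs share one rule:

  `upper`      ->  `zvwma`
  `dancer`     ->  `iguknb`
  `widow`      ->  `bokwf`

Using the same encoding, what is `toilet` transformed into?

yuptnd

Each letter shifts forward by (position + 5), i.e. 5, 6, 7, … — the shift grows by one for each successive letter.
Applying it to toilet: t+5=y, o+6=u, i+7=p, l+8=t, e+9=n, t+10=d.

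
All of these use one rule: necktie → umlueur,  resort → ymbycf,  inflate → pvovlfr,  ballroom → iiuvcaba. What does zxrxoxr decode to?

In necktie: n→u is +7, e→m is +8, c→l is +9, k→u is +10 — the shift increases by 1 each position. Letter i (0-indexed) is shifted by i+7, so successive shifts are 7, 8, 9, ….
Undoing it on zxrxoxr: z−7=s, x−8=p, r−9=i, x−10=n, o−11=d, x−12=l, r−13=e.

spindle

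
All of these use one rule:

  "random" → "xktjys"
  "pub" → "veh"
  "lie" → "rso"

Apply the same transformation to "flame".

lrkso

The shift depends on letter class: consonant r→x is +6, but vowel a→k is +10. Vowels shift forward by 10 and consonants shift forward by 6.
On flame: f(cons)+6=l, l(cons)+6=r, a(vowel)+10=k, m(cons)+6=s, e(vowel)+10=o.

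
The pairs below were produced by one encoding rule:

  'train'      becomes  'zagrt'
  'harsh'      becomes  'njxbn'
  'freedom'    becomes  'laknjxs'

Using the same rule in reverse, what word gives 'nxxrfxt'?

Shifts by position in train: pos 0: t→z (+6), pos 1: r→a (+9), pos 2: a→g (+6), pos 3: i→r (+9) — repeating every 2. A repeating key of period 2 is used — shifts +6, +9 over and over.
Undoing it on nxxrfxt: n−6=h, x−9=o, x−6=r, r−9=i, f−6=z, x−9=o, t−6=n.

horizon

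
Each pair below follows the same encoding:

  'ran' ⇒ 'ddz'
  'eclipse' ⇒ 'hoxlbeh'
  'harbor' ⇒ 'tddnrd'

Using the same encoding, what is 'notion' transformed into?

zrflrz

The shift depends on letter class: consonant r→d is +12, but vowel a→d is +3. Vowels shift forward by 3 and consonants shift forward by 12.
On notion: n(cons)+12=z, o(vowel)+3=r, t(cons)+12=f, i(vowel)+3=l, o(vowel)+3=r, n(cons)+12=z.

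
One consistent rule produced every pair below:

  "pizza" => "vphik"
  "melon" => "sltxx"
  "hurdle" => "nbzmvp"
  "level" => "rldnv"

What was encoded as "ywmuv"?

spell

In pizza: p→v is +6, i→p is +7, z→h is +8, z→i is +9 — the shift increases by 1 each position. Letter i (0-indexed) is shifted by i+6, so successive shifts are 6, 7, 8, ….
Reversing it on ywmuv: y−6=s, w−7=p, m−8=e, u−9=l, v−10=l.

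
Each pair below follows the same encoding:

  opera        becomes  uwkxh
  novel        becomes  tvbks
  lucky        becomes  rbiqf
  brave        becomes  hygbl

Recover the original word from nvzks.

Shifts by position in opera: pos 0: o→u (+6), pos 1: p→w (+7), pos 2: e→k (+6), pos 3: r→x (+6), pos 4: a→h (+7) — repeating every 3. The shifts repeat in a cycle of length 3: positions 0,1,… shift by +6, +7, +6, then the pattern repeats.
Undoing it on nvzks: n−6=h, v−7=o, z−6=t, k−6=e, s−7=l.

hotel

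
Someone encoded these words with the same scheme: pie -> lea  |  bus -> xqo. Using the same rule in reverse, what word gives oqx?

sub

Compare letters: p→l is +22, i→e is +22, e→a is +22 — a constant shift. It's a constant shift of +22 (ROT22).
Undoing it on oqx: o−22=s, q−22=u, x−22=b.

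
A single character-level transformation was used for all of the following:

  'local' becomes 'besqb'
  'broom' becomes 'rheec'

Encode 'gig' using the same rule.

wyw

Compare letters: l→b is +16, o→e is +16, c→s is +16 — a constant shift. Each letter is shifted forward by 16 in the alphabet (a Caesar shift of +16).
Applying it to gig: g+16=w, i+16=y, g+16=w.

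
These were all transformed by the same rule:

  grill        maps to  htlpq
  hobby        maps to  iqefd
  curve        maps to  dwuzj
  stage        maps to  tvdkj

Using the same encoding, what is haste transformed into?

icvxj

Letter i (0-indexed) is shifted by i+1, so successive shifts are 1, 2, 3, ….
Applying it to haste: h+1=i, a+2=c, s+3=v, t+4=x, e+5=j.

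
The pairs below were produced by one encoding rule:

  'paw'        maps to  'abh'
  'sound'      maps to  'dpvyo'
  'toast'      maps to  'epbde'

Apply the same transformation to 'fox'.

The shift depends on letter class: consonant p→a is +11, but vowel a→b is +1. The rule splits by letter class: vowels +1, consonants +11.
For fox: f(cons)+11=q, o(vowel)+1=p, x(cons)+11=i.

qpi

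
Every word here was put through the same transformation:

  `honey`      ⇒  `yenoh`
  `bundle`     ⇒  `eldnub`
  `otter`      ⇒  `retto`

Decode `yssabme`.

embassy

The output letters match the input read backwards: honey reversed is yenoh. The word is simply reversed.
Undoing it on yssabme: then reverse → embassy.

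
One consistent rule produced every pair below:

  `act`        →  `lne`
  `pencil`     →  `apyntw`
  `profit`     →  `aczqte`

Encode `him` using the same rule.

stx

Compare letters: a→l is +11, c→n is +11, t→e is +11 — a constant shift. This is a Caesar cipher with shift 11.
Applying it to him: h+11=s, i+11=t, m+11=x.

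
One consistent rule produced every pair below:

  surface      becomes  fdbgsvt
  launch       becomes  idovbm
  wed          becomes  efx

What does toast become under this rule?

utbpu

Two steps: reverse the string, then apply a Caesar shift of +1.
For toast: reverse → tsaot; then shift: t+1=u, s+1=t, a+1=b, o+1=p, t+1=u.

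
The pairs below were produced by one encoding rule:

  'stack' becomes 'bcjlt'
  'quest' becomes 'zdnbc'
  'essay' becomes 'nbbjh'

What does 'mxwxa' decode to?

Every letter moves 9 places later in the alphabet, wrapping around z→a.
Reversing it on mxwxa: m−9=d, x−9=o, w−9=n, x−9=o, a−9=r.

donor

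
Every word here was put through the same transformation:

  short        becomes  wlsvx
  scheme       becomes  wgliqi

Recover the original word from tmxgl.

Each letter is shifted forward by 4 in the alphabet (a Caesar shift of +4).
Undoing it on tmxgl: t−4=p, m−4=i, x−4=t, g−4=c, l−4=h.

pitch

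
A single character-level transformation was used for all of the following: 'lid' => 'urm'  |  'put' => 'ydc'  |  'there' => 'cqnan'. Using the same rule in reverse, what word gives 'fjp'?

Compare letters: l→u is +9, i→r is +9, d→m is +9 — a constant shift. Every letter moves 9 places later in the alphabet, wrapping around z→a.
Reversing it on fjp: f−9=w, j−9=a, p−9=g.

wag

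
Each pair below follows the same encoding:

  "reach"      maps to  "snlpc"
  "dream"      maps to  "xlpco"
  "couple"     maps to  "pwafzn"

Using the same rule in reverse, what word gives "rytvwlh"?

walking

The output letters match the input read backwards, each shifted +11: reach reversed is hcaer. The word is reversed, then every letter is shifted forward by 11.
Reversing it on rytvwlh: shift back: r−11=g, y−11=n, t−11=i, v−11=k, w−11=l, l−11=a, h−11=w → gniklaw; then reverse → walking.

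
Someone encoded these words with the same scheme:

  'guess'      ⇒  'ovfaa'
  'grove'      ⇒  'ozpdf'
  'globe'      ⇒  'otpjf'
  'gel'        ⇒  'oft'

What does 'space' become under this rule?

axbkf

Vowels shift forward by 1 and consonants shift forward by 8.
On space: s(cons)+8=a, p(cons)+8=x, a(vowel)+1=b, c(cons)+8=k, e(vowel)+1=f.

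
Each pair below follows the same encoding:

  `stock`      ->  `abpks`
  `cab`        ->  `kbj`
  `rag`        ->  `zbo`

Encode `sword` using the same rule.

The shift depends on letter class: consonant s→a is +8, but vowel o→p is +1. Two shifts are in play — +1 for a/e/i/o/u, +8 for every other letter.
Applying it to sword: s(cons)+8=a, w(cons)+8=e, o(vowel)+1=p, r(cons)+8=z, d(cons)+8=l.

aepzl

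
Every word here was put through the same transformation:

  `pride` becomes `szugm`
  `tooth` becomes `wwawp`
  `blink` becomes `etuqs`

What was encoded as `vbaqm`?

stone

It's a Vigenère-style cipher with numeric key [3,8,12]: position i shifts by key[i mod 3].
Undoing it on vbaqm: v−3=s, b−8=t, a−12=o, q−3=n, m−8=e.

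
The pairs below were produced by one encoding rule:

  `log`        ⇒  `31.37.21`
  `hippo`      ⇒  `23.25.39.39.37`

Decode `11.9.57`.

l(#12)→31 and o(#15)→37: differences scale by 2, so n = 2·pos + 7. Each letter becomes 2×(its alphabet position, a=1..z=26) + 7.
Reversing it on 11.9.57: 11→(11−7)÷2=2=b, 9→(9−7)÷2=1=a, 57→(57−7)÷2=25=y.

bay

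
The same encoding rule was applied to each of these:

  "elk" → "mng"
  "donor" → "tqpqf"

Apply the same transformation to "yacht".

vjeca

The output letters match the input read backwards, each shifted +2: elk reversed is kle. Two steps: reverse the string, then apply a Caesar shift of +2.
For yacht: reverse → thcay; then shift: t+2=v, h+2=j, c+2=e, a+2=c, y+2=a.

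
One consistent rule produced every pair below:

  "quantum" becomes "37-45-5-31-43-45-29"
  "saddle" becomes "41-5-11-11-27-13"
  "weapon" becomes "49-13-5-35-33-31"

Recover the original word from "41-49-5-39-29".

The formula is n = 2×(alphabet index, a=1) + 3.
Decoding 41-49-5-39-29: 41→(41−3)÷2=19=s, 49→(49−3)÷2=23=w, 5→(5−3)÷2=1=a, 39→(39−3)÷2=18=r, 29→(29−3)÷2=13=m.

swarm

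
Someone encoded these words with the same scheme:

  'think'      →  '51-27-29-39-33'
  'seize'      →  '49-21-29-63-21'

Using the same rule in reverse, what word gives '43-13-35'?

pal

With a=1..z=26, the number is 2·pos + 11.
Undoing it on 43-13-35: 43→(43−11)÷2=16=p, 13→(13−11)÷2=1=a, 35→(35−11)÷2=12=l.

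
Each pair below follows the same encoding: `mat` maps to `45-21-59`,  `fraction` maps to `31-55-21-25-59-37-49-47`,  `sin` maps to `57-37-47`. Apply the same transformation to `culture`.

m(#13)→45 and a(#1)→21: differences scale by 2, so n = 2·pos + 19. Each letter becomes 2×(its alphabet position, a=1..z=26) + 19.
Applying it to culture: c=3→25, u=21→61, l=12→43, t=20→59, u=21→61, r=18→55, e=5→29.

25-61-43-59-61-55-29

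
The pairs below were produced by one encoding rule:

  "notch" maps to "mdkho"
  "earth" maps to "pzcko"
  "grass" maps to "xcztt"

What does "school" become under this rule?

thodde

n(13)→m(12) and o(14)→d(3) fit y≡17x+25 (mod 26); the inverse of 17 mod 26 is 23. Treating letters as 0–25, the rule is x ↦ 17x + 25 (mod 26).
For school: s(18)→17·18+25≡19=t; c(2)→17·2+25≡7=h; h(7)→17·7+25≡14=o; o(14)→17·14+25≡3=d; o(14)→17·14+25≡3=d; l(11)→17·11+25≡4=e (all mod 26).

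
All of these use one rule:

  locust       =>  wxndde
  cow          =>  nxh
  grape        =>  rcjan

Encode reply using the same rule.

Two shifts are in play — +9 for a/e/i/o/u, +11 for every other letter.
For reply: r(cons)+11=c, e(vowel)+9=n, p(cons)+11=a, l(cons)+11=w, y(cons)+11=j.

cnawj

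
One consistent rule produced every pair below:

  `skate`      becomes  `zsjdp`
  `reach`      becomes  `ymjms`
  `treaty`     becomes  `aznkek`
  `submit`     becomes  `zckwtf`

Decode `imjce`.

beast

Each letter shifts forward by (position + 7), i.e. 7, 8, 9, … — the shift grows by one for each successive letter.
Reversing it on imjce: i−7=b, m−8=e, j−9=a, c−10=s, e−11=t.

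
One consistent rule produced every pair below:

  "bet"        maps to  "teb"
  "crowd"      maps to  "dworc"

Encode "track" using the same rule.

kcart

The output letters match the input read backwards: bet reversed is teb. It's just the letters in reverse order.
On track: reverse → kcart.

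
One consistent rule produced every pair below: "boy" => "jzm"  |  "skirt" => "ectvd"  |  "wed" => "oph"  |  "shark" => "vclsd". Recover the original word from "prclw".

large

The output letters match the input read backwards, each shifted +11: boy reversed is yob. The word is reversed, then every letter is shifted forward by 11.
Reversing it on prclw: shift back: p−11=e, r−11=g, c−11=r, l−11=a, w−11=l → egral; then reverse → large.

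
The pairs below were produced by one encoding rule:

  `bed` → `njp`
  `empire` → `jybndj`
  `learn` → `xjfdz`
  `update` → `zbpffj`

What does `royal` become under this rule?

dtkfx

The shift depends on letter class: consonant b→n is +12, but vowel e→j is +5. The rule splits by letter class: vowels +5, consonants +12.
Applying it to royal: r(cons)+12=d, o(vowel)+5=t, y(cons)+12=k, a(vowel)+5=f, l(cons)+12=x.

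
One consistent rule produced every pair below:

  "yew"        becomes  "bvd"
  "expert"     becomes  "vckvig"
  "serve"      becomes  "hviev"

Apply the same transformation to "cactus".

This is the alphabet-reversal cipher (Atbash): a becomes z, b becomes y, etc.
Applying it to cactus: c↔x, a↔z, c↔x, t↔g, u↔f, s↔h.

xzxgfh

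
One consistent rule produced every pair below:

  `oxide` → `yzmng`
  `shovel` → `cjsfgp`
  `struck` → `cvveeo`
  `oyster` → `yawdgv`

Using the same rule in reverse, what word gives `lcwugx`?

basket

Shifts by position in oxide: pos 0: o→y (+10), pos 1: x→z (+2), pos 2: i→m (+4), pos 3: d→n (+10), pos 4: e→g (+2) — repeating every 3. The shifts repeat in a cycle of length 3: positions 0,1,… shift by +10, +2, +4, then the pattern repeats.
Reversing it on lcwugx: l−10=b, c−2=a, w−4=s, u−10=k, g−2=e, x−4=t.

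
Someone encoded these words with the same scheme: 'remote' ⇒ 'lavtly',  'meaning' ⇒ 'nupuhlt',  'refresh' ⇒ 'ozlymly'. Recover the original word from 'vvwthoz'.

shampoo

Read the word backwards and shift each letter +7.
Reversing it on vvwthoz: shift back: v−7=o, v−7=o, w−7=p, t−7=m, h−7=a, o−7=h, z−7=s → oopmahs; then reverse → shampoo.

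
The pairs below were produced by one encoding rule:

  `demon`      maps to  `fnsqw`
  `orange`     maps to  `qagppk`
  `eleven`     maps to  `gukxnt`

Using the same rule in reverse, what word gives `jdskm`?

It's a Vigenère-style cipher with numeric key [2,9,6]: position i shifts by key[i mod 3].
Undoing it on jdskm: j−2=h, d−9=u, s−6=m, k−2=i, m−9=d.

humid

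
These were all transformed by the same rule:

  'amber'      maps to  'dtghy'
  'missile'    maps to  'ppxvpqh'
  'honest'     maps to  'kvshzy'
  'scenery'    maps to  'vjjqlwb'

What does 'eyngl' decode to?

Shifts by position in amber: pos 0: a→d (+3), pos 1: m→t (+7), pos 2: b→g (+5), pos 3: e→h (+3), pos 4: r→y (+7) — repeating every 3. The shifts repeat in a cycle of length 3: positions 0,1,… shift by +3, +7, +5, then the pattern repeats.
Reversing it on eyngl: e−3=b, y−7=r, n−5=i, g−3=d, l−7=e.

bride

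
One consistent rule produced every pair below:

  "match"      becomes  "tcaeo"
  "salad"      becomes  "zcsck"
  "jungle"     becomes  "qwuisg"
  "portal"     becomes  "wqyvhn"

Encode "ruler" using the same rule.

Shifts by position in match: pos 0: m→t (+7), pos 1: a→c (+2), pos 2: t→a (+7), pos 3: c→e (+2) — repeating every 2. The shifts repeat in a cycle of length 2: positions 0,1,… shift by +7, +2, then the pattern repeats.
Applying it to ruler: r+7=y, u+2=w, l+7=s, e+2=g, r+7=y.

ywsgy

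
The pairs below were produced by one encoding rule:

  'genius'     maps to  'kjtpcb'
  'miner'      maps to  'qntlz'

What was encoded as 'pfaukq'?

launch

The shift increases by 1 at each position, starting from +4: 4, 5, 6, ….
Reversing it on pfaukq: p−4=l, f−5=a, a−6=u, u−7=n, k−8=c, q−9=h.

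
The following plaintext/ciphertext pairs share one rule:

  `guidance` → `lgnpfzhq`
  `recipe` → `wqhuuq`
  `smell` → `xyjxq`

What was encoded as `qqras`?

It's a Vigenère-style cipher with numeric key [5,12]: position i shifts by key[i mod 2].
Decoding qqras: q−5=l, q−12=e, r−5=m, a−12=o, s−5=n.

lemon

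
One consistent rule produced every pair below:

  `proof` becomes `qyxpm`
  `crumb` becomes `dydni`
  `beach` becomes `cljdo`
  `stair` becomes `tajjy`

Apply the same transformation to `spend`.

twnok

Shifts by position in proof: pos 0: p→q (+1), pos 1: r→y (+7), pos 2: o→x (+9), pos 3: o→p (+1), pos 4: f→m (+7) — repeating every 3. The shifts repeat in a cycle of length 3: positions 0,1,… shift by +1, +7, +9, then the pattern repeats.
For spend: s+1=t, p+7=w, e+9=n, n+1=o, d+7=k.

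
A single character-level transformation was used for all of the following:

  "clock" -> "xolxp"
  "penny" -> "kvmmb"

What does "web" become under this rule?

dvy

This is the alphabet-reversal cipher (Atbash): a becomes z, b becomes y, etc.
Applying it to web: w↔d, e↔v, b↔y.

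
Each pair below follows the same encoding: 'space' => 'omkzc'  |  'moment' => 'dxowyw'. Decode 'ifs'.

ivy

The output letters match the input read backwards, each shifted +10: space reversed is ecaps. Two steps: reverse the string, then apply a Caesar shift of +10.
Reversing it on ifs: shift back: i−10=y, f−10=v, s−10=i → yvi; then reverse → ivy.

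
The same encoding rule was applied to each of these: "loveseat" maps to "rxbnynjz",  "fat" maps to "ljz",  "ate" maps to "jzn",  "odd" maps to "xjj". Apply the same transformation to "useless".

dynrnyy

The rule splits by letter class: vowels +9, consonants +6.
For useless: u(vowel)+9=d, s(cons)+6=y, e(vowel)+9=n, l(cons)+6=r, e(vowel)+9=n, s(cons)+6=y, s(cons)+6=y.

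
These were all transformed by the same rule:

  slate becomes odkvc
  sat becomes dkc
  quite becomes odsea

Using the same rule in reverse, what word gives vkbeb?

rural

The output letters match the input read backwards, each shifted +10: slate reversed is etals. The word is reversed, then every letter is shifted forward by 10.
Reversing it on vkbeb: shift back: v−10=l, k−10=a, b−10=r, e−10=u, b−10=r → larur; then reverse → rural.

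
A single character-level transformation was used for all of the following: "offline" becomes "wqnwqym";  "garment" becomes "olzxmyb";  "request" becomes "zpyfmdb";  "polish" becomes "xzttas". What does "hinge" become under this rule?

ptvrm

A repeating key of period 2 is used — shifts +8, +11 over and over.
For hinge: h+8=p, i+11=t, n+8=v, g+11=r, e+8=m.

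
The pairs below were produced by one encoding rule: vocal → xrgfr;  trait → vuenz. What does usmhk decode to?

In vocal: v→x is +2, o→r is +3, c→g is +4, a→f is +5 — the shift increases by 1 each position. Letter i (0-indexed) is shifted by i+2, so successive shifts are 2, 3, 4, ….
Reversing it on usmhk: u−2=s, s−3=p, m−4=i, h−5=c, k−6=e.

spice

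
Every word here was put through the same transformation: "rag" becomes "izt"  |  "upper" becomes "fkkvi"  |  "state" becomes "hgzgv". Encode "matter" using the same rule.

nzggvi

Each pair mirrors across the alphabet (r↔i, a↔z, g↔t): positions sum to 25. This is the alphabet-reversal cipher (Atbash): a becomes z, b becomes y, etc.
On matter: m↔n, a↔z, t↔g, t↔g, e↔v, r↔i.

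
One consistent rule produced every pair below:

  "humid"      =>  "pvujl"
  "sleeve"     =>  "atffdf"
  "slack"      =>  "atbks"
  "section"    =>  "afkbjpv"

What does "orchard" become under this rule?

pzkpbzl

The shift depends on letter class: consonant h→p is +8, but vowel u→v is +1. Vowels shift forward by 1 and consonants shift forward by 8.
On orchard: o(vowel)+1=p, r(cons)+8=z, c(cons)+8=k, h(cons)+8=p, a(vowel)+1=b, r(cons)+8=z, d(cons)+8=l.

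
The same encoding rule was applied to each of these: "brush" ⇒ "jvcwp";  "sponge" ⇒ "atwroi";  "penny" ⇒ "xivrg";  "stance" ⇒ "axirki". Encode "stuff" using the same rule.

Shifts by position in brush: pos 0: b→j (+8), pos 1: r→v (+4), pos 2: u→c (+8), pos 3: s→w (+4) — repeating every 2. A repeating key of period 2 is used — shifts +8, +4 over and over.
For stuff: s+8=a, t+4=x, u+8=c, f+4=j, f+8=n.

axcjn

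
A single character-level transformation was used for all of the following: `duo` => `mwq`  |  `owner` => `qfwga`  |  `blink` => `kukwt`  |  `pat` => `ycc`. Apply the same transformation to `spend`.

bygwm

Vowels shift forward by 2 and consonants shift forward by 9.
On spend: s(cons)+9=b, p(cons)+9=y, e(vowel)+2=g, n(cons)+9=w, d(cons)+9=m.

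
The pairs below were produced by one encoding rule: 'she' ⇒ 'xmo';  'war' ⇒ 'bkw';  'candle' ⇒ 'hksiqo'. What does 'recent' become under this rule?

Two shifts are in play — +10 for a/e/i/o/u, +5 for every other letter.
On recent: r(cons)+5=w, e(vowel)+10=o, c(cons)+5=h, e(vowel)+10=o, n(cons)+5=s, t(cons)+5=y.

wohosy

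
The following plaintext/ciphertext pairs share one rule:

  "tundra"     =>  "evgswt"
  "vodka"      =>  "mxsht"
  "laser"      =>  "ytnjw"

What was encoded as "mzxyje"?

violet

This is an affine cipher: with a=0,…,z=25, each position x becomes (17x+19) mod 26.
Undoing it on mzxyje: m(12)→23·(12−19)≡21=v; z(25)→23·(25−19)≡8=i; x(23)→23·(23−19)≡14=o; y(24)→23·(24−19)≡11=l; j(9)→23·(9−19)≡4=e; e(4)→23·(4−19)≡19=t (all mod 26).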